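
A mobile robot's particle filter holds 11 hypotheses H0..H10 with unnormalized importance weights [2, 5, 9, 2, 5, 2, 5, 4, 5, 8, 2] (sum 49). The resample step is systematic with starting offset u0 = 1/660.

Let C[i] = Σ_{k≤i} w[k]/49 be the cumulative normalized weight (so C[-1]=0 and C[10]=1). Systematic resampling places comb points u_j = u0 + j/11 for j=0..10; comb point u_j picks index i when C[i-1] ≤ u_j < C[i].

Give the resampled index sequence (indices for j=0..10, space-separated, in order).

C = [2/49, 1/7, 16/49, 18/49, 23/49, 25/49, 30/49, 34/49, 39/49, 47/49, 1]
j=0: u_0=1/660 ∈ [0, 2/49) → index 0
j=1: u_1=61/660 ∈ [2/49, 1/7) → index 1
j=2: u_2=11/60 ∈ [1/7, 16/49) → index 2
j=3: u_3=181/660 ∈ [1/7, 16/49) → index 2
j=4: u_4=241/660 ∈ [16/49, 18/49) → index 3
j=5: u_5=301/660 ∈ [18/49, 23/49) → index 4
j=6: u_6=361/660 ∈ [25/49, 30/49) → index 6
j=7: u_7=421/660 ∈ [30/49, 34/49) → index 7
j=8: u_8=481/660 ∈ [34/49, 39/49) → index 8
j=9: u_9=541/660 ∈ [39/49, 47/49) → index 9
j=10: u_10=601/660 ∈ [39/49, 47/49) → index 9

0 1 2 2 3 4 6 7 8 9 9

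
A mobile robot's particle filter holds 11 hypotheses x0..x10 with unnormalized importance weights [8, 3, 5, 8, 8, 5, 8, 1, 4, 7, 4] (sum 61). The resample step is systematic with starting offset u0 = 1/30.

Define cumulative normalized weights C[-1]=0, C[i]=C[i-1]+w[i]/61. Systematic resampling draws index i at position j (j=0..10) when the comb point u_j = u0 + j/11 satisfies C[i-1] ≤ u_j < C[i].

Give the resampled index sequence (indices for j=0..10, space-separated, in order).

C = [8/61, 11/61, 16/61, 24/61, 32/61, 37/61, 45/61, 46/61, 50/61, 57/61, 1]
j=0: u_0=1/30 ∈ [0, 8/61) → index 0
j=1: u_1=41/330 ∈ [0, 8/61) → index 0
j=2: u_2=71/330 ∈ [11/61, 16/61) → index 2
j=3: u_3=101/330 ∈ [16/61, 24/61) → index 3
j=4: u_4=131/330 ∈ [24/61, 32/61) → index 4
j=5: u_5=161/330 ∈ [24/61, 32/61) → index 4
j=6: u_6=191/330 ∈ [32/61, 37/61) → index 5
j=7: u_7=221/330 ∈ [37/61, 45/61) → index 6
j=8: u_8=251/330 ∈ [46/61, 50/61) → index 8
j=9: u_9=281/330 ∈ [50/61, 57/61) → index 9
j=10: u_10=311/330 ∈ [57/61, 1) → index 10

0 0 2 3 4 4 5 6 8 9 10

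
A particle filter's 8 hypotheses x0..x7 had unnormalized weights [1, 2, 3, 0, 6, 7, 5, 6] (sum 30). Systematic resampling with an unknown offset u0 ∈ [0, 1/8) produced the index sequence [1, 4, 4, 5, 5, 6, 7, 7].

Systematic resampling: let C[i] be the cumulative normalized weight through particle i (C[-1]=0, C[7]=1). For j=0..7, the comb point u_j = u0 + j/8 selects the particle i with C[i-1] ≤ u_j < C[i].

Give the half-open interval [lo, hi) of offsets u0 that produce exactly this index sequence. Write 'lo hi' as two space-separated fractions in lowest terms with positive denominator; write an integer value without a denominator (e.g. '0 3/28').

C = [1/30, 1/10, 1/5, 1/5, 2/5, 19/30, 4/5, 1]
j=0 picked index 1: u0 ∈ [1/30, 1/10)
j=1 picked index 4: u0 ∈ [3/40, 11/40)
j=2 picked index 4: u0 ∈ [-1/20, 3/20)
j=3 picked index 5: u0 ∈ [1/40, 31/120)
j=4 picked index 5: u0 ∈ [-1/10, 2/15)
j=5 picked index 6: u0 ∈ [1/120, 7/40)
j=6 picked index 7: u0 ∈ [1/20, 1/4)
j=7 picked index 7: u0 ∈ [-3/40, 1/8)
intersection: [3/40, 1/10)

3/40 1/10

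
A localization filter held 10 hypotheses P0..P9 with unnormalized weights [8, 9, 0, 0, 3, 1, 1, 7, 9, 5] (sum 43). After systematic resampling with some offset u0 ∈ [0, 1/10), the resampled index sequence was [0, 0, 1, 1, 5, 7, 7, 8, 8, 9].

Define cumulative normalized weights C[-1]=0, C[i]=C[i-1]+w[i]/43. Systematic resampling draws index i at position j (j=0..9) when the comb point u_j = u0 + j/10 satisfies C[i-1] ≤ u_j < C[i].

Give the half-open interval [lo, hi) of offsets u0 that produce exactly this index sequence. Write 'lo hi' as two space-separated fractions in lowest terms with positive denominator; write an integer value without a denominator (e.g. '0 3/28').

14/215 16/215

C = [8/43, 17/43, 17/43, 17/43, 20/43, 21/43, 22/43, 29/43, 38/43, 1]
j=0 picked index 0: u0 ∈ [0, 8/43)
j=1 picked index 0: u0 ∈ [-1/10, 37/430)
j=2 picked index 1: u0 ∈ [-3/215, 42/215)
j=3 picked index 1: u0 ∈ [-49/430, 41/430)
j=4 picked index 5: u0 ∈ [14/215, 19/215)
j=5 picked index 7: u0 ∈ [1/86, 15/86)
j=6 picked index 7: u0 ∈ [-19/215, 16/215)
j=7 picked index 8: u0 ∈ [-11/430, 79/430)
j=8 picked index 8: u0 ∈ [-27/215, 18/215)
j=9 picked index 9: u0 ∈ [-7/430, 1/10)
intersection: [14/215, 16/215)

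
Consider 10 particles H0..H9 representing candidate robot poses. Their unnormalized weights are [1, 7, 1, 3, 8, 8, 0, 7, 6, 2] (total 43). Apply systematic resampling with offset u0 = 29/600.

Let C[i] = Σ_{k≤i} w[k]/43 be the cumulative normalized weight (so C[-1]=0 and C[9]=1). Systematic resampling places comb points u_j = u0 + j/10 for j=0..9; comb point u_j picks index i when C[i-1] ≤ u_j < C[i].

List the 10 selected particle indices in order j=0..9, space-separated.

1 1 3 4 4 5 5 7 8 8

C = [1/43, 8/43, 9/43, 12/43, 20/43, 28/43, 28/43, 35/43, 41/43, 1]
j=0: u_0=29/600 ∈ [1/43, 8/43) → index 1
j=1: u_1=89/600 ∈ [1/43, 8/43) → index 1
j=2: u_2=149/600 ∈ [9/43, 12/43) → index 3
j=3: u_3=209/600 ∈ [12/43, 20/43) → index 4
j=4: u_4=269/600 ∈ [12/43, 20/43) → index 4
j=5: u_5=329/600 ∈ [20/43, 28/43) → index 5
j=6: u_6=389/600 ∈ [20/43, 28/43) → index 5
j=7: u_7=449/600 ∈ [28/43, 35/43) → index 7
j=8: u_8=509/600 ∈ [35/43, 41/43) → index 8
j=9: u_9=569/600 ∈ [35/43, 41/43) → index 8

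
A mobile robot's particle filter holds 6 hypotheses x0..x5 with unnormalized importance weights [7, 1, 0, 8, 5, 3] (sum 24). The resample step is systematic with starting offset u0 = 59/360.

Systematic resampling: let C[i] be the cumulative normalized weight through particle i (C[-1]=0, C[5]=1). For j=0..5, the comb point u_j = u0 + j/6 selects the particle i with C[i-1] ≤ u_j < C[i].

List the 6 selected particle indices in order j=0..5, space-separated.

0 1 3 3 4 5

C = [7/24, 1/3, 1/3, 2/3, 7/8, 1]
j=0: u_0=59/360 ∈ [0, 7/24) → index 0
j=1: u_1=119/360 ∈ [7/24, 1/3) → index 1
j=2: u_2=179/360 ∈ [1/3, 2/3) → index 3
j=3: u_3=239/360 ∈ [1/3, 2/3) → index 3
j=4: u_4=299/360 ∈ [2/3, 7/8) → index 4
j=5: u_5=359/360 ∈ [7/8, 1) → index 5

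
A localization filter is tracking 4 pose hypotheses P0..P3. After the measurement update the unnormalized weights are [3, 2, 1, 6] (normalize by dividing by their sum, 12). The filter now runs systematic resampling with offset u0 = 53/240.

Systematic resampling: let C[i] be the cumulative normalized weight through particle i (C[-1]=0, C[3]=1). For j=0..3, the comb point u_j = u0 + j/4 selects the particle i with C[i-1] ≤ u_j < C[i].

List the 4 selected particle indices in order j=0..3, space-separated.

0 2 3 3

C = [1/4, 5/12, 1/2, 1]
j=0: u_0=53/240 ∈ [0, 1/4) → index 0
j=1: u_1=113/240 ∈ [5/12, 1/2) → index 2
j=2: u_2=173/240 ∈ [1/2, 1) → index 3
j=3: u_3=233/240 ∈ [1/2, 1) → index 3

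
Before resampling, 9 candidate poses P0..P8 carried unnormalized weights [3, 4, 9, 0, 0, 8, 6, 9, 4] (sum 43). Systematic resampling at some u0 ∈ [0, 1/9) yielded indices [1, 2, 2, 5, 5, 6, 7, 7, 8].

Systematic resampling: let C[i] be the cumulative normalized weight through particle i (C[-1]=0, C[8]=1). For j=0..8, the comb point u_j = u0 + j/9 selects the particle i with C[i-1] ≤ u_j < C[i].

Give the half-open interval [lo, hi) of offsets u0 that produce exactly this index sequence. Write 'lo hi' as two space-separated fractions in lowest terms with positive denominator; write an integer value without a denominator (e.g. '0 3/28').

3/43 1/9

C = [3/43, 7/43, 16/43, 16/43, 16/43, 24/43, 30/43, 39/43, 1]
j=0 picked index 1: u0 ∈ [3/43, 7/43)
j=1 picked index 2: u0 ∈ [20/387, 101/387)
j=2 picked index 2: u0 ∈ [-23/387, 58/387)
j=3 picked index 5: u0 ∈ [5/129, 29/129)
j=4 picked index 5: u0 ∈ [-28/387, 44/387)
j=5 picked index 6: u0 ∈ [1/387, 55/387)
j=6 picked index 7: u0 ∈ [4/129, 31/129)
j=7 picked index 7: u0 ∈ [-31/387, 50/387)
j=8 picked index 8: u0 ∈ [7/387, 1/9)
intersection: [3/43, 1/9)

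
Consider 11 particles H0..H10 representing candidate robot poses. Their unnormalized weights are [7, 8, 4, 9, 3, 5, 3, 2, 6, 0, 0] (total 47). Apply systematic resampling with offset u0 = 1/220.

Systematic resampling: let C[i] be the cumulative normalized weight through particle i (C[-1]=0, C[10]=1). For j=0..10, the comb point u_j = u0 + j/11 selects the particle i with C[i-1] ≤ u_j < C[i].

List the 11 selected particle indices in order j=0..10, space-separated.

0 0 1 1 2 3 3 4 5 6 8

C = [7/47, 15/47, 19/47, 28/47, 31/47, 36/47, 39/47, 41/47, 1, 1, 1]
j=0: u_0=1/220 ∈ [0, 7/47) → index 0
j=1: u_1=21/220 ∈ [0, 7/47) → index 0
j=2: u_2=41/220 ∈ [7/47, 15/47) → index 1
j=3: u_3=61/220 ∈ [7/47, 15/47) → index 1
j=4: u_4=81/220 ∈ [15/47, 19/47) → index 2
j=5: u_5=101/220 ∈ [19/47, 28/47) → index 3
j=6: u_6=11/20 ∈ [19/47, 28/47) → index 3
j=7: u_7=141/220 ∈ [28/47, 31/47) → index 4
j=8: u_8=161/220 ∈ [31/47, 36/47) → index 5
j=9: u_9=181/220 ∈ [36/47, 39/47) → index 6
j=10: u_10=201/220 ∈ [41/47, 1) → index 8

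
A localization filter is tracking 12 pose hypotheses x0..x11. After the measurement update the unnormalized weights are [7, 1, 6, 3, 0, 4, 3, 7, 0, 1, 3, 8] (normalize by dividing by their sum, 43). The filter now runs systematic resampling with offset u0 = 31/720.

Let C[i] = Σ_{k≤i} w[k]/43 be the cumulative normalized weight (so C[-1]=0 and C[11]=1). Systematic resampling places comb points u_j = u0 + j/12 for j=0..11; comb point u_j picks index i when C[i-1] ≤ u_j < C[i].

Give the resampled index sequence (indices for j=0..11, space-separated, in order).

0 0 2 2 3 5 6 7 7 10 11 11

C = [7/43, 8/43, 14/43, 17/43, 17/43, 21/43, 24/43, 31/43, 31/43, 32/43, 35/43, 1]
j=0: u_0=31/720 ∈ [0, 7/43) → index 0
j=1: u_1=91/720 ∈ [0, 7/43) → index 0
j=2: u_2=151/720 ∈ [8/43, 14/43) → index 2
j=3: u_3=211/720 ∈ [8/43, 14/43) → index 2
j=4: u_4=271/720 ∈ [14/43, 17/43) → index 3
j=5: u_5=331/720 ∈ [17/43, 21/43) → index 5
j=6: u_6=391/720 ∈ [21/43, 24/43) → index 6
j=7: u_7=451/720 ∈ [24/43, 31/43) → index 7
j=8: u_8=511/720 ∈ [24/43, 31/43) → index 7
j=9: u_9=571/720 ∈ [32/43, 35/43) → index 10
j=10: u_10=631/720 ∈ [35/43, 1) → index 11
j=11: u_11=691/720 ∈ [35/43, 1) → index 11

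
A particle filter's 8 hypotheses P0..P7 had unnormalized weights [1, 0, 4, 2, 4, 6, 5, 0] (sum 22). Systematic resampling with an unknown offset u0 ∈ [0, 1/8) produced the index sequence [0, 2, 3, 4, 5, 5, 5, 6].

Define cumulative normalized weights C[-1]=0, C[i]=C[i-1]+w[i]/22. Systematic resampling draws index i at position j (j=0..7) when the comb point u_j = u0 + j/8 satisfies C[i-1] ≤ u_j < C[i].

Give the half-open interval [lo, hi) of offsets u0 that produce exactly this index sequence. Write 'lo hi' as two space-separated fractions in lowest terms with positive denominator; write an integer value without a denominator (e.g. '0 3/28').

C = [1/22, 1/22, 5/22, 7/22, 1/2, 17/22, 1, 1]
j=0 picked index 0: u0 ∈ [0, 1/22)
j=1 picked index 2: u0 ∈ [-7/88, 9/88)
j=2 picked index 3: u0 ∈ [-1/44, 3/44)
j=3 picked index 4: u0 ∈ [-5/88, 1/8)
j=4 picked index 5: u0 ∈ [0, 3/11)
j=5 picked index 5: u0 ∈ [-1/8, 13/88)
j=6 picked index 5: u0 ∈ [-1/4, 1/44)
j=7 picked index 6: u0 ∈ [-9/88, 1/8)
intersection: [0, 1/44)

0 1/44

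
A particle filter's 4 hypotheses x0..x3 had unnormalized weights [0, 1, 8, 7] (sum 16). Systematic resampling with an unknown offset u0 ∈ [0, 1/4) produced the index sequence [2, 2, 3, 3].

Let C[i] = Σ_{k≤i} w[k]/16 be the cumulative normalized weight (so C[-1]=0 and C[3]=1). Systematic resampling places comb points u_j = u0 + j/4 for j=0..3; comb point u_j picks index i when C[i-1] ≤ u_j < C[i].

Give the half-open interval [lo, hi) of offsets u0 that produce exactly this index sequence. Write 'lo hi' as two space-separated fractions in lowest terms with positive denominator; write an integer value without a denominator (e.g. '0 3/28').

1/16 1/4

C = [0, 1/16, 9/16, 1]
j=0 picked index 2: u0 ∈ [1/16, 9/16)
j=1 picked index 2: u0 ∈ [-3/16, 5/16)
j=2 picked index 3: u0 ∈ [1/16, 1/2)
j=3 picked index 3: u0 ∈ [-3/16, 1/4)
intersection: [1/16, 1/4)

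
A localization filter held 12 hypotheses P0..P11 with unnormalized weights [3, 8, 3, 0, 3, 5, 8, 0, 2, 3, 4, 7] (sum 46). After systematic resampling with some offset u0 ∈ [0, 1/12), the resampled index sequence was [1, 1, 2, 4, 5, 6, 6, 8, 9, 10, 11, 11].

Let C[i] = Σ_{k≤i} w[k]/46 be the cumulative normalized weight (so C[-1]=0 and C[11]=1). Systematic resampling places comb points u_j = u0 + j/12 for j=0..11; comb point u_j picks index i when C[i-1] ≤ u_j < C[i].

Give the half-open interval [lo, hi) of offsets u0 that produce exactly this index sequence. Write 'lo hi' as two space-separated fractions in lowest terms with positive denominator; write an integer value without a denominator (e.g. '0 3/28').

C = [3/46, 11/46, 7/23, 7/23, 17/46, 11/23, 15/23, 15/23, 16/23, 35/46, 39/46, 1]
j=0 picked index 1: u0 ∈ [3/46, 11/46)
j=1 picked index 1: u0 ∈ [-5/276, 43/276)
j=2 picked index 2: u0 ∈ [5/69, 19/138)
j=3 picked index 4: u0 ∈ [5/92, 11/92)
j=4 picked index 5: u0 ∈ [5/138, 10/69)
j=5 picked index 6: u0 ∈ [17/276, 65/276)
j=6 picked index 6: u0 ∈ [-1/46, 7/46)
j=7 picked index 8: u0 ∈ [19/276, 31/276)
j=8 picked index 9: u0 ∈ [2/69, 13/138)
j=9 picked index 10: u0 ∈ [1/92, 9/92)
j=10 picked index 11: u0 ∈ [1/69, 1/6)
j=11 picked index 11: u0 ∈ [-19/276, 1/12)
intersection: [5/69, 1/12)

5/69 1/12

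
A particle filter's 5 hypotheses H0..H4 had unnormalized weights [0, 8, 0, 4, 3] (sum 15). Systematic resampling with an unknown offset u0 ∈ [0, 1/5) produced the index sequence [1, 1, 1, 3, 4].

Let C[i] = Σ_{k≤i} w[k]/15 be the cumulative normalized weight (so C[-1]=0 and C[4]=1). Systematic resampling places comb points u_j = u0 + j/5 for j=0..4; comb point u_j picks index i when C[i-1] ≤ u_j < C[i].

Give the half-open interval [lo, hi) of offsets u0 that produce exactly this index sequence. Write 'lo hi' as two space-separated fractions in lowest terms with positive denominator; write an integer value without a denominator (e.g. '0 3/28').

0 2/15

C = [0, 8/15, 8/15, 4/5, 1]
j=0 picked index 1: u0 ∈ [0, 8/15)
j=1 picked index 1: u0 ∈ [-1/5, 1/3)
j=2 picked index 1: u0 ∈ [-2/5, 2/15)
j=3 picked index 3: u0 ∈ [-1/15, 1/5)
j=4 picked index 4: u0 ∈ [0, 1/5)
intersection: [0, 2/15)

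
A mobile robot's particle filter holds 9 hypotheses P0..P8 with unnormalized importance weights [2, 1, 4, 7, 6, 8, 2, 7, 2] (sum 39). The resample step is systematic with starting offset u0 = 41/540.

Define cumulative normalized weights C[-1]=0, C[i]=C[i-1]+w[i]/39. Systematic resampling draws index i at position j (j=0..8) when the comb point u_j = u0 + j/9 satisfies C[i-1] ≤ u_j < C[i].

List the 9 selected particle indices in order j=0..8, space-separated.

C = [2/39, 1/13, 7/39, 14/39, 20/39, 28/39, 10/13, 37/39, 1]
j=0: u_0=41/540 ∈ [2/39, 1/13) → index 1
j=1: u_1=101/540 ∈ [7/39, 14/39) → index 3
j=2: u_2=161/540 ∈ [7/39, 14/39) → index 3
j=3: u_3=221/540 ∈ [14/39, 20/39) → index 4
j=4: u_4=281/540 ∈ [20/39, 28/39) → index 5
j=5: u_5=341/540 ∈ [20/39, 28/39) → index 5
j=6: u_6=401/540 ∈ [28/39, 10/13) → index 6
j=7: u_7=461/540 ∈ [10/13, 37/39) → index 7
j=8: u_8=521/540 ∈ [37/39, 1) → index 8

1 3 3 4 5 5 6 7 8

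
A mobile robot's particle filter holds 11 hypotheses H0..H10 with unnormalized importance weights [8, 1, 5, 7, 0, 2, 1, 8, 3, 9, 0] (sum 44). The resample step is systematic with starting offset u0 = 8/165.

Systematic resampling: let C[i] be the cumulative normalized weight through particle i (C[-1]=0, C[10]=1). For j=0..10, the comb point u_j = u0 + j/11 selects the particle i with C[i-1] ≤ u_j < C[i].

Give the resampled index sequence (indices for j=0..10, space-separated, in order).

C = [2/11, 9/44, 7/22, 21/44, 21/44, 23/44, 6/11, 8/11, 35/44, 1, 1]
j=0: u_0=8/165 ∈ [0, 2/11) → index 0
j=1: u_1=23/165 ∈ [0, 2/11) → index 0
j=2: u_2=38/165 ∈ [9/44, 7/22) → index 2
j=3: u_3=53/165 ∈ [7/22, 21/44) → index 3
j=4: u_4=68/165 ∈ [7/22, 21/44) → index 3
j=5: u_5=83/165 ∈ [21/44, 23/44) → index 5
j=6: u_6=98/165 ∈ [6/11, 8/11) → index 7
j=7: u_7=113/165 ∈ [6/11, 8/11) → index 7
j=8: u_8=128/165 ∈ [8/11, 35/44) → index 8
j=9: u_9=13/15 ∈ [35/44, 1) → index 9
j=10: u_10=158/165 ∈ [35/44, 1) → index 9

0 0 2 3 3 5 7 7 8 9 9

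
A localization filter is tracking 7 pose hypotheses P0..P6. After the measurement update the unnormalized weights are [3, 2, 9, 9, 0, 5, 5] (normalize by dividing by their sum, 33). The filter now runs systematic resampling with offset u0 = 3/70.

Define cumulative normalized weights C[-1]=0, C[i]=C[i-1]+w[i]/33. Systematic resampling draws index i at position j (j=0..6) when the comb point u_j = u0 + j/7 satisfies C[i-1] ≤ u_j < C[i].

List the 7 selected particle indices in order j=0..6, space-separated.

0 2 2 3 3 5 6

C = [1/11, 5/33, 14/33, 23/33, 23/33, 28/33, 1]
j=0: u_0=3/70 ∈ [0, 1/11) → index 0
j=1: u_1=13/70 ∈ [5/33, 14/33) → index 2
j=2: u_2=23/70 ∈ [5/33, 14/33) → index 2
j=3: u_3=33/70 ∈ [14/33, 23/33) → index 3
j=4: u_4=43/70 ∈ [14/33, 23/33) → index 3
j=5: u_5=53/70 ∈ [23/33, 28/33) → index 5
j=6: u_6=9/10 ∈ [28/33, 1) → index 6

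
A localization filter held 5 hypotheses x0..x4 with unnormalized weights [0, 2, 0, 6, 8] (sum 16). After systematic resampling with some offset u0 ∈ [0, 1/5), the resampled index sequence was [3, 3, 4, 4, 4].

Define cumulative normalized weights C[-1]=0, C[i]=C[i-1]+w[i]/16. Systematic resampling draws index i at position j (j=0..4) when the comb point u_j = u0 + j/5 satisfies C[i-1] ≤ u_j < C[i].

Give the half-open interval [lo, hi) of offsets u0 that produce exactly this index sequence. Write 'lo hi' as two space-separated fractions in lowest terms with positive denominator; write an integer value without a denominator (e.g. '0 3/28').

1/8 1/5

C = [0, 1/8, 1/8, 1/2, 1]
j=0 picked index 3: u0 ∈ [1/8, 1/2)
j=1 picked index 3: u0 ∈ [-3/40, 3/10)
j=2 picked index 4: u0 ∈ [1/10, 3/5)
j=3 picked index 4: u0 ∈ [-1/10, 2/5)
j=4 picked index 4: u0 ∈ [-3/10, 1/5)
intersection: [1/8, 1/5)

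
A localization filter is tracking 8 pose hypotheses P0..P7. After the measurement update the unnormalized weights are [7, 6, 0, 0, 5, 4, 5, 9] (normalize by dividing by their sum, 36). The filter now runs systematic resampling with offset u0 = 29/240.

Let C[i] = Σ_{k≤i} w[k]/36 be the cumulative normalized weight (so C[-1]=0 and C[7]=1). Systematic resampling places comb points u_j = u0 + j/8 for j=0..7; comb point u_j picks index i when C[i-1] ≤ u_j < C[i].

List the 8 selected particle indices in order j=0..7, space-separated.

0 1 4 4 6 6 7 7

C = [7/36, 13/36, 13/36, 13/36, 1/2, 11/18, 3/4, 1]
j=0: u_0=29/240 ∈ [0, 7/36) → index 0
j=1: u_1=59/240 ∈ [7/36, 13/36) → index 1
j=2: u_2=89/240 ∈ [13/36, 1/2) → index 4
j=3: u_3=119/240 ∈ [13/36, 1/2) → index 4
j=4: u_4=149/240 ∈ [11/18, 3/4) → index 6
j=5: u_5=179/240 ∈ [11/18, 3/4) → index 6
j=6: u_6=209/240 ∈ [3/4, 1) → index 7
j=7: u_7=239/240 ∈ [3/4, 1) → index 7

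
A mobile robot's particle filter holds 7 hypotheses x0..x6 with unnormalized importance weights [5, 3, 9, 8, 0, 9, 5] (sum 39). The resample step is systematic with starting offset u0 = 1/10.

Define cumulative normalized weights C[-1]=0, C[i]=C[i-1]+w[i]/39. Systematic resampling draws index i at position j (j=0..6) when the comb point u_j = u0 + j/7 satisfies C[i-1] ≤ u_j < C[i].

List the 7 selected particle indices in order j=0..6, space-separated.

C = [5/39, 8/39, 17/39, 25/39, 25/39, 34/39, 1]
j=0: u_0=1/10 ∈ [0, 5/39) → index 0
j=1: u_1=17/70 ∈ [8/39, 17/39) → index 2
j=2: u_2=27/70 ∈ [8/39, 17/39) → index 2
j=3: u_3=37/70 ∈ [17/39, 25/39) → index 3
j=4: u_4=47/70 ∈ [25/39, 34/39) → index 5
j=5: u_5=57/70 ∈ [25/39, 34/39) → index 5
j=6: u_6=67/70 ∈ [34/39, 1) → index 6

0 2 2 3 5 5 6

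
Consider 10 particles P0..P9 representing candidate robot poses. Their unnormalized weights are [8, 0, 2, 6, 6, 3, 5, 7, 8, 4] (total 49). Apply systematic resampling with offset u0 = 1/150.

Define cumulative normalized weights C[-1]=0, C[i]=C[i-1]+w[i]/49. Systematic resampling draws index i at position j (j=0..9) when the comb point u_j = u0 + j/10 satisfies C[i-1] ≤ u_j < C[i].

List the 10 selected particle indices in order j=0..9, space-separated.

0 0 3 3 4 5 6 7 8 8

C = [8/49, 8/49, 10/49, 16/49, 22/49, 25/49, 30/49, 37/49, 45/49, 1]
j=0: u_0=1/150 ∈ [0, 8/49) → index 0
j=1: u_1=8/75 ∈ [0, 8/49) → index 0
j=2: u_2=31/150 ∈ [10/49, 16/49) → index 3
j=3: u_3=23/75 ∈ [10/49, 16/49) → index 3
j=4: u_4=61/150 ∈ [16/49, 22/49) → index 4
j=5: u_5=38/75 ∈ [22/49, 25/49) → index 5
j=6: u_6=91/150 ∈ [25/49, 30/49) → index 6
j=7: u_7=53/75 ∈ [30/49, 37/49) → index 7
j=8: u_8=121/150 ∈ [37/49, 45/49) → index 8
j=9: u_9=68/75 ∈ [37/49, 45/49) → index 8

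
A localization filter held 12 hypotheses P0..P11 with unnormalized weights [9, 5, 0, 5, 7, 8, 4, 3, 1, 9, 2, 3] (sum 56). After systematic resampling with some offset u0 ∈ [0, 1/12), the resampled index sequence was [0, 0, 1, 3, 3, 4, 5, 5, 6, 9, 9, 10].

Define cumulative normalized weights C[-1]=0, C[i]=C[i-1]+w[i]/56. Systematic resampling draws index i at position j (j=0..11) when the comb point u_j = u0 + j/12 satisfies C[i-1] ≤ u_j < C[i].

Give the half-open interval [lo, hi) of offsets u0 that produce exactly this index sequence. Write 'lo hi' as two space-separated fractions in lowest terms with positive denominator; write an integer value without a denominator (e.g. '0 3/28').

C = [9/56, 1/4, 1/4, 19/56, 13/28, 17/28, 19/28, 41/56, 3/4, 51/56, 53/56, 1]
j=0 picked index 0: u0 ∈ [0, 9/56)
j=1 picked index 0: u0 ∈ [-1/12, 13/168)
j=2 picked index 1: u0 ∈ [-1/168, 1/12)
j=3 picked index 3: u0 ∈ [0, 5/56)
j=4 picked index 3: u0 ∈ [-1/12, 1/168)
j=5 picked index 4: u0 ∈ [-13/168, 1/21)
j=6 picked index 5: u0 ∈ [-1/28, 3/28)
j=7 picked index 5: u0 ∈ [-5/42, 1/42)
j=8 picked index 6: u0 ∈ [-5/84, 1/84)
j=9 picked index 9: u0 ∈ [0, 9/56)
j=10 picked index 9: u0 ∈ [-1/12, 13/168)
j=11 picked index 10: u0 ∈ [-1/168, 5/168)
intersection: [0, 1/168)

0 1/168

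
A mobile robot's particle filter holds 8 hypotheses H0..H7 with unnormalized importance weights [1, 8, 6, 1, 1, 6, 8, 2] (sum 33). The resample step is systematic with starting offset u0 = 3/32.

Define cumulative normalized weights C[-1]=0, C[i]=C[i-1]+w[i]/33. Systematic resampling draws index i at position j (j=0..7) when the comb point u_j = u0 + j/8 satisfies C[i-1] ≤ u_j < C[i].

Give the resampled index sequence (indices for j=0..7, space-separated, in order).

C = [1/33, 3/11, 5/11, 16/33, 17/33, 23/33, 31/33, 1]
j=0: u_0=3/32 ∈ [1/33, 3/11) → index 1
j=1: u_1=7/32 ∈ [1/33, 3/11) → index 1
j=2: u_2=11/32 ∈ [3/11, 5/11) → index 2
j=3: u_3=15/32 ∈ [5/11, 16/33) → index 3
j=4: u_4=19/32 ∈ [17/33, 23/33) → index 5
j=5: u_5=23/32 ∈ [23/33, 31/33) → index 6
j=6: u_6=27/32 ∈ [23/33, 31/33) → index 6
j=7: u_7=31/32 ∈ [31/33, 1) → index 7

1 1 2 3 5 6 6 7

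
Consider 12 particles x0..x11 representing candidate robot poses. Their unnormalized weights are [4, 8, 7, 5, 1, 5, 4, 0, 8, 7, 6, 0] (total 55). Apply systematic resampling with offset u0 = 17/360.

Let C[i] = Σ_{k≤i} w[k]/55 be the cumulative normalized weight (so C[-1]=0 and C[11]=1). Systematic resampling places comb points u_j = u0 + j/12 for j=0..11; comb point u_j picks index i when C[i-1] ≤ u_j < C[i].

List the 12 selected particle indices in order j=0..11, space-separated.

C = [4/55, 12/55, 19/55, 24/55, 5/11, 6/11, 34/55, 34/55, 42/55, 49/55, 1, 1]
j=0: u_0=17/360 ∈ [0, 4/55) → index 0
j=1: u_1=47/360 ∈ [4/55, 12/55) → index 1
j=2: u_2=77/360 ∈ [4/55, 12/55) → index 1
j=3: u_3=107/360 ∈ [12/55, 19/55) → index 2
j=4: u_4=137/360 ∈ [19/55, 24/55) → index 3
j=5: u_5=167/360 ∈ [5/11, 6/11) → index 5
j=6: u_6=197/360 ∈ [6/11, 34/55) → index 6
j=7: u_7=227/360 ∈ [34/55, 42/55) → index 8
j=8: u_8=257/360 ∈ [34/55, 42/55) → index 8
j=9: u_9=287/360 ∈ [42/55, 49/55) → index 9
j=10: u_10=317/360 ∈ [42/55, 49/55) → index 9
j=11: u_11=347/360 ∈ [49/55, 1) → index 10

0 1 1 2 3 5 6 8 8 9 9 10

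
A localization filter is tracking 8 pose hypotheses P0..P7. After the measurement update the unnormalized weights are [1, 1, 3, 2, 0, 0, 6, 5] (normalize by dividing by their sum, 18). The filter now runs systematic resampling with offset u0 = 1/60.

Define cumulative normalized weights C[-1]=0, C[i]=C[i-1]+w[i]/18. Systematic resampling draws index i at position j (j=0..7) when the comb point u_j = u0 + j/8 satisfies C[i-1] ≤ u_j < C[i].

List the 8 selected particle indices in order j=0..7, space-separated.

0 2 2 6 6 6 7 7

C = [1/18, 1/9, 5/18, 7/18, 7/18, 7/18, 13/18, 1]
j=0: u_0=1/60 ∈ [0, 1/18) → index 0
j=1: u_1=17/120 ∈ [1/9, 5/18) → index 2
j=2: u_2=4/15 ∈ [1/9, 5/18) → index 2
j=3: u_3=47/120 ∈ [7/18, 13/18) → index 6
j=4: u_4=31/60 ∈ [7/18, 13/18) → index 6
j=5: u_5=77/120 ∈ [7/18, 13/18) → index 6
j=6: u_6=23/30 ∈ [13/18, 1) → index 7
j=7: u_7=107/120 ∈ [13/18, 1) → index 7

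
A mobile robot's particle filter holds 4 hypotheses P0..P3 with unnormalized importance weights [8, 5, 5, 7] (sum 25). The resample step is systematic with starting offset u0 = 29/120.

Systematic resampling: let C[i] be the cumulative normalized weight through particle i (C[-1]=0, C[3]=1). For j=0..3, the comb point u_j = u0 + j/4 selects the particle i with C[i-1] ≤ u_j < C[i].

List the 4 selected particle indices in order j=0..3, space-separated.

C = [8/25, 13/25, 18/25, 1]
j=0: u_0=29/120 ∈ [0, 8/25) → index 0
j=1: u_1=59/120 ∈ [8/25, 13/25) → index 1
j=2: u_2=89/120 ∈ [18/25, 1) → index 3
j=3: u_3=119/120 ∈ [18/25, 1) → index 3

0 1 3 3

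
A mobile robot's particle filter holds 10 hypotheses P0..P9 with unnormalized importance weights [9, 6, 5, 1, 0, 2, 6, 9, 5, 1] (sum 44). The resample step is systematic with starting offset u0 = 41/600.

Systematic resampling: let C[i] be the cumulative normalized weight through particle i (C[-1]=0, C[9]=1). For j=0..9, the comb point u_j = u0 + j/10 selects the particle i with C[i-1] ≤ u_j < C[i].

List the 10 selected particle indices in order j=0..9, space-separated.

C = [9/44, 15/44, 5/11, 21/44, 21/44, 23/44, 29/44, 19/22, 43/44, 1]
j=0: u_0=41/600 ∈ [0, 9/44) → index 0
j=1: u_1=101/600 ∈ [0, 9/44) → index 0
j=2: u_2=161/600 ∈ [9/44, 15/44) → index 1
j=3: u_3=221/600 ∈ [15/44, 5/11) → index 2
j=4: u_4=281/600 ∈ [5/11, 21/44) → index 3
j=5: u_5=341/600 ∈ [23/44, 29/44) → index 6
j=6: u_6=401/600 ∈ [29/44, 19/22) → index 7
j=7: u_7=461/600 ∈ [29/44, 19/22) → index 7
j=8: u_8=521/600 ∈ [19/22, 43/44) → index 8
j=9: u_9=581/600 ∈ [19/22, 43/44) → index 8

0 0 1 2 3 6 7 7 8 8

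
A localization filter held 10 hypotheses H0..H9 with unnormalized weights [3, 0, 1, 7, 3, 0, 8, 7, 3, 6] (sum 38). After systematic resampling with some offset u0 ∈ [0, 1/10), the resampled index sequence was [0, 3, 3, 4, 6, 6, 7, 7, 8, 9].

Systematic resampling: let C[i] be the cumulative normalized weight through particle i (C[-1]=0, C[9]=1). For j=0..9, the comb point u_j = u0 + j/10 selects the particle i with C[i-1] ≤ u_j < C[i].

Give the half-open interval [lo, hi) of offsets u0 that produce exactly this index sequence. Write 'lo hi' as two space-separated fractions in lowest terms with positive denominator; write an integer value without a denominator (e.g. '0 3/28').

1/190 4/95

C = [3/38, 3/38, 2/19, 11/38, 7/19, 7/19, 11/19, 29/38, 16/19, 1]
j=0 picked index 0: u0 ∈ [0, 3/38)
j=1 picked index 3: u0 ∈ [1/190, 18/95)
j=2 picked index 3: u0 ∈ [-9/95, 17/190)
j=3 picked index 4: u0 ∈ [-1/95, 13/190)
j=4 picked index 6: u0 ∈ [-3/95, 17/95)
j=5 picked index 6: u0 ∈ [-5/38, 3/38)
j=6 picked index 7: u0 ∈ [-2/95, 31/190)
j=7 picked index 7: u0 ∈ [-23/190, 6/95)
j=8 picked index 8: u0 ∈ [-7/190, 4/95)
j=9 picked index 9: u0 ∈ [-11/190, 1/10)
intersection: [1/190, 4/95)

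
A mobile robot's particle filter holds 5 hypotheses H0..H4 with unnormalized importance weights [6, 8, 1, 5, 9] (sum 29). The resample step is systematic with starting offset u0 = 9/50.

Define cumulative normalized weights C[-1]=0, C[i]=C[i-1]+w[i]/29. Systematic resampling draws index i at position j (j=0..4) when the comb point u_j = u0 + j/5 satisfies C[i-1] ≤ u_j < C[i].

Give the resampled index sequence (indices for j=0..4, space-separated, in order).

C = [6/29, 14/29, 15/29, 20/29, 1]
j=0: u_0=9/50 ∈ [0, 6/29) → index 0
j=1: u_1=19/50 ∈ [6/29, 14/29) → index 1
j=2: u_2=29/50 ∈ [15/29, 20/29) → index 3
j=3: u_3=39/50 ∈ [20/29, 1) → index 4
j=4: u_4=49/50 ∈ [20/29, 1) → index 4

0 1 3 4 4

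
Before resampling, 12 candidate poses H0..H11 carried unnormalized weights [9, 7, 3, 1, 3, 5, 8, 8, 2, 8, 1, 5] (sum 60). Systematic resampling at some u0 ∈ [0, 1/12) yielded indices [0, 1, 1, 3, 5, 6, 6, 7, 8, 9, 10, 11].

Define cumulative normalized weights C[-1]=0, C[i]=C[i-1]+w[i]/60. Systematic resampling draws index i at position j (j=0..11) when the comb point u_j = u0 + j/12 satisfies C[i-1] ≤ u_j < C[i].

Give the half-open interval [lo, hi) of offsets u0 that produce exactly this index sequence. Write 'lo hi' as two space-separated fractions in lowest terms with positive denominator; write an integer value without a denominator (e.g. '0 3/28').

C = [3/20, 4/15, 19/60, 1/3, 23/60, 7/15, 3/5, 11/15, 23/30, 9/10, 11/12, 1]
j=0 picked index 0: u0 ∈ [0, 3/20)
j=1 picked index 1: u0 ∈ [1/15, 11/60)
j=2 picked index 1: u0 ∈ [-1/60, 1/10)
j=3 picked index 3: u0 ∈ [1/15, 1/12)
j=4 picked index 5: u0 ∈ [1/20, 2/15)
j=5 picked index 6: u0 ∈ [1/20, 11/60)
j=6 picked index 6: u0 ∈ [-1/30, 1/10)
j=7 picked index 7: u0 ∈ [1/60, 3/20)
j=8 picked index 8: u0 ∈ [1/15, 1/10)
j=9 picked index 9: u0 ∈ [1/60, 3/20)
j=10 picked index 10: u0 ∈ [1/15, 1/12)
j=11 picked index 11: u0 ∈ [0, 1/12)
intersection: [1/15, 1/12)

1/15 1/12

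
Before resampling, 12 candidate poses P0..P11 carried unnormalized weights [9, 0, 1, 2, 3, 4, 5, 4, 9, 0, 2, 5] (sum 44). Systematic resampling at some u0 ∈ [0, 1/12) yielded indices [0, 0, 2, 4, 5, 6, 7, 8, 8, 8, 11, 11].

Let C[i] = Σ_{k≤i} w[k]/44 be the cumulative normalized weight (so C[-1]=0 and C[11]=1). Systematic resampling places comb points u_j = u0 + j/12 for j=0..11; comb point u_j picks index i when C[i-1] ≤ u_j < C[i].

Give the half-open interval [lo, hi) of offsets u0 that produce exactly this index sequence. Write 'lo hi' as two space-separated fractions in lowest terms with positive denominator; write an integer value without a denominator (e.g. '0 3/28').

C = [9/44, 9/44, 5/22, 3/11, 15/44, 19/44, 6/11, 7/11, 37/44, 37/44, 39/44, 1]
j=0 picked index 0: u0 ∈ [0, 9/44)
j=1 picked index 0: u0 ∈ [-1/12, 4/33)
j=2 picked index 2: u0 ∈ [5/132, 2/33)
j=3 picked index 4: u0 ∈ [1/44, 1/11)
j=4 picked index 5: u0 ∈ [1/132, 13/132)
j=5 picked index 6: u0 ∈ [1/66, 17/132)
j=6 picked index 7: u0 ∈ [1/22, 3/22)
j=7 picked index 8: u0 ∈ [7/132, 17/66)
j=8 picked index 8: u0 ∈ [-1/33, 23/132)
j=9 picked index 8: u0 ∈ [-5/44, 1/11)
j=10 picked index 11: u0 ∈ [7/132, 1/6)
j=11 picked index 11: u0 ∈ [-1/33, 1/12)
intersection: [7/132, 2/33)

7/132 2/33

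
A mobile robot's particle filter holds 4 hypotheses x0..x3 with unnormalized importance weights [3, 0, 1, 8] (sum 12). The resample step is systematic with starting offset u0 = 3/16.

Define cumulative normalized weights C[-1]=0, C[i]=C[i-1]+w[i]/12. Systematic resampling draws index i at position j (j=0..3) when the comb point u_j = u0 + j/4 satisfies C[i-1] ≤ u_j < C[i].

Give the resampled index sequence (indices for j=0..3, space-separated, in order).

0 3 3 3

C = [1/4, 1/4, 1/3, 1]
j=0: u_0=3/16 ∈ [0, 1/4) → index 0
j=1: u_1=7/16 ∈ [1/3, 1) → index 3
j=2: u_2=11/16 ∈ [1/3, 1) → index 3
j=3: u_3=15/16 ∈ [1/3, 1) → index 3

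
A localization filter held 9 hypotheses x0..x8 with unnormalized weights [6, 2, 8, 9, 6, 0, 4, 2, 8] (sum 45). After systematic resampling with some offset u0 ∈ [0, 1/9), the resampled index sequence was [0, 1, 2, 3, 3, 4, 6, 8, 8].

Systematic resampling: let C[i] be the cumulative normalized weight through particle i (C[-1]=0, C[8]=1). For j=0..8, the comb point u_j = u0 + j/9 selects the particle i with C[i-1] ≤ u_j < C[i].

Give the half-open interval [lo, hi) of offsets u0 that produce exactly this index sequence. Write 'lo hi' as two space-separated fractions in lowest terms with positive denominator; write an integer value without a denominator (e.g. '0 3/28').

2/45 1/15

C = [2/15, 8/45, 16/45, 5/9, 31/45, 31/45, 7/9, 37/45, 1]
j=0 picked index 0: u0 ∈ [0, 2/15)
j=1 picked index 1: u0 ∈ [1/45, 1/15)
j=2 picked index 2: u0 ∈ [-2/45, 2/15)
j=3 picked index 3: u0 ∈ [1/45, 2/9)
j=4 picked index 3: u0 ∈ [-4/45, 1/9)
j=5 picked index 4: u0 ∈ [0, 2/15)
j=6 picked index 6: u0 ∈ [1/45, 1/9)
j=7 picked index 8: u0 ∈ [2/45, 2/9)
j=8 picked index 8: u0 ∈ [-1/15, 1/9)
intersection: [2/45, 1/15)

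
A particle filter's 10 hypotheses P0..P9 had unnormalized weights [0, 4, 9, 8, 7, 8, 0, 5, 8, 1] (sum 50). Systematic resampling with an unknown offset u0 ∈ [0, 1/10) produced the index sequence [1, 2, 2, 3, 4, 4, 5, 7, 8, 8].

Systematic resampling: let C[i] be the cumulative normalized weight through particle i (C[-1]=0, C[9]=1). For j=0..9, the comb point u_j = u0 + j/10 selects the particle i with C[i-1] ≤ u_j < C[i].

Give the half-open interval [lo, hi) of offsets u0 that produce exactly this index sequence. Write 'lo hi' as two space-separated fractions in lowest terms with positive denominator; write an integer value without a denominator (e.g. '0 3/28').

C = [0, 2/25, 13/50, 21/50, 14/25, 18/25, 18/25, 41/50, 49/50, 1]
j=0 picked index 1: u0 ∈ [0, 2/25)
j=1 picked index 2: u0 ∈ [-1/50, 4/25)
j=2 picked index 2: u0 ∈ [-3/25, 3/50)
j=3 picked index 3: u0 ∈ [-1/25, 3/25)
j=4 picked index 4: u0 ∈ [1/50, 4/25)
j=5 picked index 4: u0 ∈ [-2/25, 3/50)
j=6 picked index 5: u0 ∈ [-1/25, 3/25)
j=7 picked index 7: u0 ∈ [1/50, 3/25)
j=8 picked index 8: u0 ∈ [1/50, 9/50)
j=9 picked index 8: u0 ∈ [-2/25, 2/25)
intersection: [1/50, 3/50)

1/50 3/50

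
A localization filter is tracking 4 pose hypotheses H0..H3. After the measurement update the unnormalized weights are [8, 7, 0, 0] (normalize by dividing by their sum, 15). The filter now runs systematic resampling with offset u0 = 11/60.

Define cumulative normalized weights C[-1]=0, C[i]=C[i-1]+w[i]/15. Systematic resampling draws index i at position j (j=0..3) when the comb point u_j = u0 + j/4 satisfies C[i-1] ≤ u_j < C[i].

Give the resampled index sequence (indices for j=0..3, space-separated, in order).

0 0 1 1

C = [8/15, 1, 1, 1]
j=0: u_0=11/60 ∈ [0, 8/15) → index 0
j=1: u_1=13/30 ∈ [0, 8/15) → index 0
j=2: u_2=41/60 ∈ [8/15, 1) → index 1
j=3: u_3=14/15 ∈ [8/15, 1) → index 1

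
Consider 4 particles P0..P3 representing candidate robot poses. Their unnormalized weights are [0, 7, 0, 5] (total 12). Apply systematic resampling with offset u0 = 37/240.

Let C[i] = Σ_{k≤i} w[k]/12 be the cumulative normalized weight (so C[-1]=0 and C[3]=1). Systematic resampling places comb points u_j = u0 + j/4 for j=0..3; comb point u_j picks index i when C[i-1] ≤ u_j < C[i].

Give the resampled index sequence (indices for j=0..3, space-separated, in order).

C = [0, 7/12, 7/12, 1]
j=0: u_0=37/240 ∈ [0, 7/12) → index 1
j=1: u_1=97/240 ∈ [0, 7/12) → index 1
j=2: u_2=157/240 ∈ [7/12, 1) → index 3
j=3: u_3=217/240 ∈ [7/12, 1) → index 3

1 1 3 3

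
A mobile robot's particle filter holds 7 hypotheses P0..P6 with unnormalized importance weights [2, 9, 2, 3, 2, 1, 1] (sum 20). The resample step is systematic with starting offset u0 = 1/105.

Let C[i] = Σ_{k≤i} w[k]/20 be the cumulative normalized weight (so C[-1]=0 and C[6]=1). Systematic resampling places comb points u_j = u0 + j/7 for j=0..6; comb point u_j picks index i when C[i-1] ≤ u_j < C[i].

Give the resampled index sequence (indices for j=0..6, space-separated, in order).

0 1 1 1 2 3 4

C = [1/10, 11/20, 13/20, 4/5, 9/10, 19/20, 1]
j=0: u_0=1/105 ∈ [0, 1/10) → index 0
j=1: u_1=16/105 ∈ [1/10, 11/20) → index 1
j=2: u_2=31/105 ∈ [1/10, 11/20) → index 1
j=3: u_3=46/105 ∈ [1/10, 11/20) → index 1
j=4: u_4=61/105 ∈ [11/20, 13/20) → index 2
j=5: u_5=76/105 ∈ [13/20, 4/5) → index 3
j=6: u_6=13/15 ∈ [4/5, 9/10) → index 4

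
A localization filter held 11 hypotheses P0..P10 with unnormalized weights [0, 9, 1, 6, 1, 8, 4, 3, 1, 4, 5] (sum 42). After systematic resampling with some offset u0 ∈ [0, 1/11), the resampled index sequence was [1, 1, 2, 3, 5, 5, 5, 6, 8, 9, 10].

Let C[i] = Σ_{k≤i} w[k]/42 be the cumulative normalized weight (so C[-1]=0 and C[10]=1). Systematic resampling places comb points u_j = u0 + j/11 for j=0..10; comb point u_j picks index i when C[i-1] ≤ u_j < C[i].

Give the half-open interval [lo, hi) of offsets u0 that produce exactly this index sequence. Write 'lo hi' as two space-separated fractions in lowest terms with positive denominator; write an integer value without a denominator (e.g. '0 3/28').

19/462 23/462

C = [0, 3/14, 5/21, 8/21, 17/42, 25/42, 29/42, 16/21, 11/14, 37/42, 1]
j=0 picked index 1: u0 ∈ [0, 3/14)
j=1 picked index 1: u0 ∈ [-1/11, 19/154)
j=2 picked index 2: u0 ∈ [5/154, 13/231)
j=3 picked index 3: u0 ∈ [-8/231, 25/231)
j=4 picked index 5: u0 ∈ [19/462, 107/462)
j=5 picked index 5: u0 ∈ [-23/462, 65/462)
j=6 picked index 5: u0 ∈ [-65/462, 23/462)
j=7 picked index 6: u0 ∈ [-19/462, 25/462)
j=8 picked index 8: u0 ∈ [8/231, 9/154)
j=9 picked index 9: u0 ∈ [-5/154, 29/462)
j=10 picked index 10: u0 ∈ [-13/462, 1/11)
intersection: [19/462, 23/462)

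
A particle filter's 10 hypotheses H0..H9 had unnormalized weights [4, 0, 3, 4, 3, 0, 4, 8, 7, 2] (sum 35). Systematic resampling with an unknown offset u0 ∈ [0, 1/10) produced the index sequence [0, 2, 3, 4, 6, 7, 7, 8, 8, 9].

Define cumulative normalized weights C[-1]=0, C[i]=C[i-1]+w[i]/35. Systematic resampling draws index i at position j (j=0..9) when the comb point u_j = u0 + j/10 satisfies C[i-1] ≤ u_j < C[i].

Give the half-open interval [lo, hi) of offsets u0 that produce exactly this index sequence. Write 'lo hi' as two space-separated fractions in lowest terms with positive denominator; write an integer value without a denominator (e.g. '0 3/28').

3/70 1/10

C = [4/35, 4/35, 1/5, 11/35, 2/5, 2/5, 18/35, 26/35, 33/35, 1]
j=0 picked index 0: u0 ∈ [0, 4/35)
j=1 picked index 2: u0 ∈ [1/70, 1/10)
j=2 picked index 3: u0 ∈ [0, 4/35)
j=3 picked index 4: u0 ∈ [1/70, 1/10)
j=4 picked index 6: u0 ∈ [0, 4/35)
j=5 picked index 7: u0 ∈ [1/70, 17/70)
j=6 picked index 7: u0 ∈ [-3/35, 1/7)
j=7 picked index 8: u0 ∈ [3/70, 17/70)
j=8 picked index 8: u0 ∈ [-2/35, 1/7)
j=9 picked index 9: u0 ∈ [3/70, 1/10)
intersection: [3/70, 1/10)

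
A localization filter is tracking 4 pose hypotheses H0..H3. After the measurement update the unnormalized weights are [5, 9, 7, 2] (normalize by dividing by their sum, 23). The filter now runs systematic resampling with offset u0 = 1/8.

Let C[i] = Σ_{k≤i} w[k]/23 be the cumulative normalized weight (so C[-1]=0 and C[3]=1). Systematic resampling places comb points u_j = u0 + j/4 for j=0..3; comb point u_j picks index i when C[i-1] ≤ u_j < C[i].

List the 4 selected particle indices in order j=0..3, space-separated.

0 1 2 2

C = [5/23, 14/23, 21/23, 1]
j=0: u_0=1/8 ∈ [0, 5/23) → index 0
j=1: u_1=3/8 ∈ [5/23, 14/23) → index 1
j=2: u_2=5/8 ∈ [14/23, 21/23) → index 2
j=3: u_3=7/8 ∈ [14/23, 21/23) → index 2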